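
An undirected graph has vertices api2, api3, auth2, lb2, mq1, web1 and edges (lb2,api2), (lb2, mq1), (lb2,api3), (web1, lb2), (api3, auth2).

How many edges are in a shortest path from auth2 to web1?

Distance 0: auth2.
Distance 1: api3.
Distance 2: lb2.
Distance 3: api2, mq1, web1 — contains web1.

3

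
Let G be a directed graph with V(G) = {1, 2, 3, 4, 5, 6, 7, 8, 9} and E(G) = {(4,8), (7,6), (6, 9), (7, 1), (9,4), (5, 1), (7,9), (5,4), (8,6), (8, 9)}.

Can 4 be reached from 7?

Explore from 7.
Distance 1: reach 1, 6, 9.
Distance 2: reach 4.
Found 4.

Yes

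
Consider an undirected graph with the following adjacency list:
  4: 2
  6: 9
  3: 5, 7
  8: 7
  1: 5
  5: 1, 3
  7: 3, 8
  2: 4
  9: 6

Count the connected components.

3

From 1: component {1, 3, 5, 7, 8}.
From 2: component {2, 4}.
From 6: component {6, 9}.
That's 3 components.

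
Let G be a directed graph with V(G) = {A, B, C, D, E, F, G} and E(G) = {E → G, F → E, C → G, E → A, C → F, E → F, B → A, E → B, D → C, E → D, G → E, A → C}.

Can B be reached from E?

Yes

Explore from E.
Distance 1: reach A, B, D, F, G.
Found B.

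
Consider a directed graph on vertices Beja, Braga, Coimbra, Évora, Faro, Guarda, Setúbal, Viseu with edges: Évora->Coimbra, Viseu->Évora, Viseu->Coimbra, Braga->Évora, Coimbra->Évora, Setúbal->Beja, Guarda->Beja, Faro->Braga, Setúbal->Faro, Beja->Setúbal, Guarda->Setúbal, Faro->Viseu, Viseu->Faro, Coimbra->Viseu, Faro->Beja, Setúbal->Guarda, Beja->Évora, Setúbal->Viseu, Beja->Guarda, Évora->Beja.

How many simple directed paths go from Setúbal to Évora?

Setúbal→Beja→Évora
Setúbal→Faro→Beja→Évora
Setúbal→Faro→Braga→Évora
Setúbal→Faro→Viseu→Coimbra→Évora
Setúbal→Faro→Viseu→Évora
Setúbal→Guarda→Beja→Évora
Setúbal→Viseu→Coimbra→Évora
Setúbal→Viseu→Évora
Setúbal→Viseu→Faro→Beja→Évora
Setúbal→Viseu→Faro→Braga→Évora

10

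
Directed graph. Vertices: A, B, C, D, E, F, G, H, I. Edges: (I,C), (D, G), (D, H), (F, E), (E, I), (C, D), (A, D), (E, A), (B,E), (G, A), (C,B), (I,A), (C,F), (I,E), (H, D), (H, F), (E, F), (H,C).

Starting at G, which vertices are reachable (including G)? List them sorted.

A, B, C, D, E, F, G, H, I

Start at G.
Its neighbours: A.
Then their neighbours: D.
Then next layer: H.
Then next layer: C, F.
Then next layer: B, E.
Then next layer: I.
Every vertex is now reached.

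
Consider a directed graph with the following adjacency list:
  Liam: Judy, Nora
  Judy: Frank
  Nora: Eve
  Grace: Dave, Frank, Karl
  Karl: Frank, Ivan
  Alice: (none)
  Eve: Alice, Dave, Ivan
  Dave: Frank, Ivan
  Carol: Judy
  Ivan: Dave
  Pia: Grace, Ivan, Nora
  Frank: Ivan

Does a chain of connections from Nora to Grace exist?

No

Explore from Nora.
Distance 1: reach Eve.
Distance 2: reach Alice, Dave, Ivan.
Distance 3: reach Frank.
The search from Nora is exhausted; no directed path reaches Grace.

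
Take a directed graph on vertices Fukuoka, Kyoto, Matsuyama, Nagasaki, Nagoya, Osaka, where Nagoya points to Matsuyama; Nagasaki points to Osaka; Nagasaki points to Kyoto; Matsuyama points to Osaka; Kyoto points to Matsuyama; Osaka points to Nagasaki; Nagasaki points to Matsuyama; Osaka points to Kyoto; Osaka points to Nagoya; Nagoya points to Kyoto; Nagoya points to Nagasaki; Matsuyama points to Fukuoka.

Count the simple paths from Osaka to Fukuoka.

Osaka→Kyoto→Matsuyama→Fukuoka
Osaka→Nagasaki→Kyoto→Matsuyama→Fukuoka
Osaka→Nagasaki→Matsuyama→Fukuoka
Osaka→Nagoya→Kyoto→Matsuyama→Fukuoka
Osaka→Nagoya→Matsuyama→Fukuoka
Osaka→Nagoya→Nagasaki→Kyoto→Matsuyama→Fukuoka
Osaka→Nagoya→Nagasaki→Matsuyama→Fukuoka

7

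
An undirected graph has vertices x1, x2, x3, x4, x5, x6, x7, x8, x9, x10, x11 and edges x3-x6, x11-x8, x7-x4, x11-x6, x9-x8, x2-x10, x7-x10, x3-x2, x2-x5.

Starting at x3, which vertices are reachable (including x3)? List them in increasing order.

Start at x3.
Its neighbours: x2, x6.
Then their neighbours: x5, x10, x11.
Then next layer: x7, x8.
Then next layer: x4, x9.
Nothing further is reachable.

x2, x3, x4, x5, x6, x7, x8, x9, x10, x11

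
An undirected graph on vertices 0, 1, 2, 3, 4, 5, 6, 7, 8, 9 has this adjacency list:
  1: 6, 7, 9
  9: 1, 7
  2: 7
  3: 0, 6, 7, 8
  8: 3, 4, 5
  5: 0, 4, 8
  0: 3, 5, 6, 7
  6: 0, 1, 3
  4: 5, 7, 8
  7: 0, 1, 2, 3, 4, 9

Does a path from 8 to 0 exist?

Yes

Explore from 8.
Distance 1: reach 3, 4, 5.
Distance 2: reach 0, 6, 7.
Found 0.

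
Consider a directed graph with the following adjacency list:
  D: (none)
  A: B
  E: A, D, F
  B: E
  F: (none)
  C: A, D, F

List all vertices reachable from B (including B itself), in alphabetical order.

Start at B.
Its neighbours: E.
Then their neighbours: A, D, F.
Nothing further is reachable.

A, B, D, E, F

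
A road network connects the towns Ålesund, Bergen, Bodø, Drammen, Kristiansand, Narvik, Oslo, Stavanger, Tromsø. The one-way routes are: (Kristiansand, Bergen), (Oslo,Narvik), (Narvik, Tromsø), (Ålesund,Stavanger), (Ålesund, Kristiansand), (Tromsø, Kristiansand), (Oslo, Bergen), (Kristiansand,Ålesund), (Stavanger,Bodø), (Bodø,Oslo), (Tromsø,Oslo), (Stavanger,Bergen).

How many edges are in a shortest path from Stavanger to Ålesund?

6

Distance 0: Stavanger.
Distance 1: Bergen, Bodø.
Distance 2: Oslo.
Distance 3: Narvik.
Distance 4: Tromsø.
Distance 5: Kristiansand.
Distance 6: Ålesund — contains Ålesund.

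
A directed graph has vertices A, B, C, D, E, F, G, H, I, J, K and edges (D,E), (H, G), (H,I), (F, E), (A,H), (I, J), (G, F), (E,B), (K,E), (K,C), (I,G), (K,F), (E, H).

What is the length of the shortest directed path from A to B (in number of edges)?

5

Distance 0: A.
Distance 1: H.
Distance 2: G, I.
Distance 3: F, J.
Distance 4: E.
Distance 5: B — contains B.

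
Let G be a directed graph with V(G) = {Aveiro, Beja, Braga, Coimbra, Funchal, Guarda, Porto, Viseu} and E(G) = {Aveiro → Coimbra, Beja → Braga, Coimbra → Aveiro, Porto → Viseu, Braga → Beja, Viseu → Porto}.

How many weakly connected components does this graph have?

5

From Aveiro: component {Aveiro, Coimbra}.
From Beja: component {Beja, Braga}.
From Funchal: component {Funchal}.
From Guarda: component {Guarda}.
From Porto: component {Porto, Viseu}.
That's 5 components.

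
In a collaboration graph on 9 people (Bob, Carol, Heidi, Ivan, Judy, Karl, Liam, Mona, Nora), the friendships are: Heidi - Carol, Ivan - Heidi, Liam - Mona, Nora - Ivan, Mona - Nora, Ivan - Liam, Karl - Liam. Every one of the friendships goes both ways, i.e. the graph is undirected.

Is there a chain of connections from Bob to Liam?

Bob has no edges, so nothing is reachable from it.

No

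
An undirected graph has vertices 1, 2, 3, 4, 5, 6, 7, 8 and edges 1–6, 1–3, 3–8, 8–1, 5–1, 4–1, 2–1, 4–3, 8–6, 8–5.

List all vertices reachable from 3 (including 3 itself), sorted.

Start at 3.
Its neighbours: 1, 4, 8.
Then their neighbours: 2, 5, 6.
Nothing further is reachable.

1, 2, 3, 4, 5, 6, 8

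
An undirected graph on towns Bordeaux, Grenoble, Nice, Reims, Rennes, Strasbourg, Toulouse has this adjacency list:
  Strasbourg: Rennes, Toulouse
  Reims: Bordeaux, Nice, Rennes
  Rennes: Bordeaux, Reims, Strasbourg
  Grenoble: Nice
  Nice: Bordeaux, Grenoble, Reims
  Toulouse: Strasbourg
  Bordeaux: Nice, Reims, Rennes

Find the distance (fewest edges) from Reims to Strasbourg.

2

Distance 0: Reims.
Distance 1: Bordeaux, Nice, Rennes.
Distance 2: Grenoble, Strasbourg — contains Strasbourg.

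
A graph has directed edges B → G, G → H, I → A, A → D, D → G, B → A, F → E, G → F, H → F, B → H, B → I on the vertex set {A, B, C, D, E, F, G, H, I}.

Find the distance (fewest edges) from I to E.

Distance 0: I.
Distance 1: A.
Distance 2: D.
Distance 3: G.
Distance 4: F, H.
Distance 5: E — contains E.

5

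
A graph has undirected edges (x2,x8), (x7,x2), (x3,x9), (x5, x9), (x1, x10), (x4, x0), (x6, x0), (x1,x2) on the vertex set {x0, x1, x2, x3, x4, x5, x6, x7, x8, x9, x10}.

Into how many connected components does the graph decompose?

3

From x0: component {x0, x4, x6}.
From x1: component {x1, x2, x7, x8, x10}.
From x3: component {x3, x5, x9}.
That's 3 components.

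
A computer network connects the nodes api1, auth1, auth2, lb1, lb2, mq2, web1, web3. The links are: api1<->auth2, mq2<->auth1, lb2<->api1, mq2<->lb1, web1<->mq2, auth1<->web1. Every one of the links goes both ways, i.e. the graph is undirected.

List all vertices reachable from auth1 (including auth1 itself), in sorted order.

auth1, lb1, mq2, web1

Start at auth1.
Its neighbours: mq2, web1.
Then their neighbours: lb1.
Nothing further is reachable.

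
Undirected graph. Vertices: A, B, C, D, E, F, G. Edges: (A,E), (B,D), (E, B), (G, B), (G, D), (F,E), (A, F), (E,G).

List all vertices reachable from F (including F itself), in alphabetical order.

Start at F.
Its neighbours: A, E.
Then their neighbours: B, G.
Then next layer: D.
Nothing further is reachable.

A, B, D, E, F, G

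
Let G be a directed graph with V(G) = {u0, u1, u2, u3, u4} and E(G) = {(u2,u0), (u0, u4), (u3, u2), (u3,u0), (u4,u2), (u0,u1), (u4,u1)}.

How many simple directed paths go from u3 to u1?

4

u3→u0→u1
u3→u0→u4→u1
u3→u2→u0→u1
u3→u2→u0→u4→u1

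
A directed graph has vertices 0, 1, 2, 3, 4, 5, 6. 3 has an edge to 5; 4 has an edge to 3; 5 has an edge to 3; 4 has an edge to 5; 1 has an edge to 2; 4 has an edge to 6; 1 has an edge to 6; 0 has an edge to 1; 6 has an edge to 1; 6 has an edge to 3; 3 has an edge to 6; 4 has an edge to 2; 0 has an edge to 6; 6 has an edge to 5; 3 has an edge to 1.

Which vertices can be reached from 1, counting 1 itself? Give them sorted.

1, 2, 3, 5, 6

Start at 1.
Its neighbours: 2, 6.
Then their neighbours: 3, 5.
Nothing further is reachable.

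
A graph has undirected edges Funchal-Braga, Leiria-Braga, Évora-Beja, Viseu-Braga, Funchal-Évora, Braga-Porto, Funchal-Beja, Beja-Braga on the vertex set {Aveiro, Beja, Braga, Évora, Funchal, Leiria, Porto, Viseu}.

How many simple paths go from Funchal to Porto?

3

Funchal–Beja–Braga–Porto
Funchal–Braga–Porto
Funchal–Évora–Beja–Braga–Porto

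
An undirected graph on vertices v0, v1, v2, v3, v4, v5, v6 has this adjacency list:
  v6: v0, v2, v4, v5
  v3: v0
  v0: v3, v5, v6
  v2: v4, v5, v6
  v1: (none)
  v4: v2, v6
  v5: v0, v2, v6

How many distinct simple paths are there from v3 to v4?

7

v3–v0–v5–v2–v4
v3–v0–v5–v2–v6–v4
v3–v0–v5–v6–v2–v4
v3–v0–v5–v6–v4
v3–v0–v6–v2–v4
v3–v0–v6–v4
v3–v0–v6–v5–v2–v4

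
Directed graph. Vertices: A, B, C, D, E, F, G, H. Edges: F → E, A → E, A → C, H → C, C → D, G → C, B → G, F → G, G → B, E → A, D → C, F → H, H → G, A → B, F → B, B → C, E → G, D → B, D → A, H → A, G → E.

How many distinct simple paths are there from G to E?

G→B→C→D→A→E
G→C→D→A→E
G→E

3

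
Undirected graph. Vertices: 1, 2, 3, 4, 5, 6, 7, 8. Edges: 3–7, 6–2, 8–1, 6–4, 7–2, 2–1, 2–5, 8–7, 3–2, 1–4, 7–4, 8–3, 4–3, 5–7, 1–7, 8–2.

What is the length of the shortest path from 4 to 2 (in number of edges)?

Distance 0: 4.
Distance 1: 1, 3, 6, 7.
Distance 2: 2, 5, 8 — contains 2.

2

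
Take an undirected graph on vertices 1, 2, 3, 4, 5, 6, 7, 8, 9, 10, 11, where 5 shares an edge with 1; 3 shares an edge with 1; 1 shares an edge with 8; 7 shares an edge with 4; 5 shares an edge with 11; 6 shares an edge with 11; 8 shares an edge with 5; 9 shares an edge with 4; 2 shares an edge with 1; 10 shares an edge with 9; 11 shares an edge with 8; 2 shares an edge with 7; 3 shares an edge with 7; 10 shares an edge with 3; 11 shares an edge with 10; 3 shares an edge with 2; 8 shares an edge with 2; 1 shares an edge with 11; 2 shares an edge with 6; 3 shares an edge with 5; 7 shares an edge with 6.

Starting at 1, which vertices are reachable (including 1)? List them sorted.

1, 2, 3, 4, 5, 6, 7, 8, 9, 10, 11

Start at 1.
Its neighbours: 2, 3, 5, 8, 11.
Then their neighbours: 6, 7, 10.
Then next layer: 4, 9.
Every vertex is now reached.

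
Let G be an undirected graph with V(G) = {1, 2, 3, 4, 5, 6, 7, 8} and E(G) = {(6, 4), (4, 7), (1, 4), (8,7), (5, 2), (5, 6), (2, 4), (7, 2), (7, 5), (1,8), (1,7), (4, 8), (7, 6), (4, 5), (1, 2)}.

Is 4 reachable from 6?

Explore from 6.
Distance 1: reach 4, 5, 7.
Found 4.

Yes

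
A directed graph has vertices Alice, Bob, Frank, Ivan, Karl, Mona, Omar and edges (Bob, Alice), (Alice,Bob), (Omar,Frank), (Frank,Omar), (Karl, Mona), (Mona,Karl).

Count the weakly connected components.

4

From Alice: component {Alice, Bob}.
From Frank: component {Frank, Omar}.
From Ivan: component {Ivan}.
From Karl: component {Karl, Mona}.
That's 4 components.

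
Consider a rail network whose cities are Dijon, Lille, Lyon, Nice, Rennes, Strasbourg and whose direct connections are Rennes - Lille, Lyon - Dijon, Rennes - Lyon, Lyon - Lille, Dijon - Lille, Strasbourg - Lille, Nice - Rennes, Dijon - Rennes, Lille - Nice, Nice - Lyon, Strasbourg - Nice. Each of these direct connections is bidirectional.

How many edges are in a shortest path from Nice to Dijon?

2

Distance 0: Nice.
Distance 1: Lille, Lyon, Rennes, Strasbourg.
Distance 2: Dijon — contains Dijon.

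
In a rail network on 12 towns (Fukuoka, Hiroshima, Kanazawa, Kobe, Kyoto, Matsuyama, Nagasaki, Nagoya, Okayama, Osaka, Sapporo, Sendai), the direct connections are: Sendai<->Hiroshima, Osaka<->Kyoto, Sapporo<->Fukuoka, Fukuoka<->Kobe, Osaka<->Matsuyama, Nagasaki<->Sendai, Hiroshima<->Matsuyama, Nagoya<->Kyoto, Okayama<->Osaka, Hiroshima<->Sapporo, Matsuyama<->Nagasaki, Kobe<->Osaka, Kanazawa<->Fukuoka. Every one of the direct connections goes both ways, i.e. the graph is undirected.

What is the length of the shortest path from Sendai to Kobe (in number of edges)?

Distance 0: Sendai.
Distance 1: Hiroshima, Nagasaki.
Distance 2: Matsuyama, Sapporo.
Distance 3: Fukuoka, Osaka.
Distance 4: Kanazawa, Kobe, Kyoto, Okayama — contains Kobe.

4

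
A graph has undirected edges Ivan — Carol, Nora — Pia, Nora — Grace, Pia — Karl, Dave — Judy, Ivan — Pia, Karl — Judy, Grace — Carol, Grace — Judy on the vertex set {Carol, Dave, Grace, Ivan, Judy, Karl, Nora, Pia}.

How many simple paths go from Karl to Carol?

Karl–Judy–Grace–Carol
Karl–Judy–Grace–Nora–Pia–Ivan–Carol
Karl–Pia–Ivan–Carol
Karl–Pia–Nora–Grace–Carol

4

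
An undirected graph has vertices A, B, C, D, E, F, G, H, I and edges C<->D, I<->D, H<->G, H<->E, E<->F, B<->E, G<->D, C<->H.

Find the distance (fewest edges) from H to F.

2

Distance 0: H.
Distance 1: C, E, G.
Distance 2: B, D, F — contains F.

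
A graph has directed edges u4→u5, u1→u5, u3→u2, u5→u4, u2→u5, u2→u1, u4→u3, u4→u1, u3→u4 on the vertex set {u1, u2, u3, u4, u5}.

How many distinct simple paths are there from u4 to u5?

u4→u1→u5
u4→u3→u2→u1→u5
u4→u3→u2→u5
u4→u5

4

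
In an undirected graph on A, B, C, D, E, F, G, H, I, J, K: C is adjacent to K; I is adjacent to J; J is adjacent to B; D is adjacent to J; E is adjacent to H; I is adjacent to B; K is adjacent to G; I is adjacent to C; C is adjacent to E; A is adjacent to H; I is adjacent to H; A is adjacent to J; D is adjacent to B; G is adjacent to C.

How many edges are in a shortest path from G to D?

4

Distance 0: G.
Distance 1: C, K.
Distance 2: E, I.
Distance 3: B, H, J.
Distance 4: A, D — contains D.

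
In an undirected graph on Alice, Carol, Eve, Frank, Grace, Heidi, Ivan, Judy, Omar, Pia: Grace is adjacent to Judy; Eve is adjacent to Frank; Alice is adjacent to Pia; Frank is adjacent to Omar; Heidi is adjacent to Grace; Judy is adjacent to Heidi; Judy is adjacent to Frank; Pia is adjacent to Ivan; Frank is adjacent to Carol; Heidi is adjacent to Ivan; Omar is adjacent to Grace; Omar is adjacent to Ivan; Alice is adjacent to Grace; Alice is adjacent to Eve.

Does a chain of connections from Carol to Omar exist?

Yes

Explore from Carol.
Distance 1: reach Frank.
Distance 2: reach Eve, Judy, Omar.
Found Omar.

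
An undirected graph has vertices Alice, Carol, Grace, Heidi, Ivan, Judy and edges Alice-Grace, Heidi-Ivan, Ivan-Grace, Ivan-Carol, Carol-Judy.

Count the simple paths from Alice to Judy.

Alice–Grace–Ivan–Carol–Judy

1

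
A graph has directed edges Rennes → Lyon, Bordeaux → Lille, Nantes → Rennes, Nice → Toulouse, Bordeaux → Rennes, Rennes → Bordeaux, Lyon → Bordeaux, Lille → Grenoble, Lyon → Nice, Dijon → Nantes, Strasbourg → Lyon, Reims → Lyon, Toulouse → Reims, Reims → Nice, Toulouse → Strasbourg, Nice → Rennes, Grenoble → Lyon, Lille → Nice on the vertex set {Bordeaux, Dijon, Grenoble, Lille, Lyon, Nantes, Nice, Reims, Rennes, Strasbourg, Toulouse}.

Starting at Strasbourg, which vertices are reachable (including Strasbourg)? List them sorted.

Bordeaux, Grenoble, Lille, Lyon, Nice, Reims, Rennes, Strasbourg, Toulouse

Start at Strasbourg.
Its neighbours: Lyon.
Then their neighbours: Bordeaux, Nice.
Then next layer: Lille, Rennes, Toulouse.
Then next layer: Grenoble, Reims.
Nothing further is reachable.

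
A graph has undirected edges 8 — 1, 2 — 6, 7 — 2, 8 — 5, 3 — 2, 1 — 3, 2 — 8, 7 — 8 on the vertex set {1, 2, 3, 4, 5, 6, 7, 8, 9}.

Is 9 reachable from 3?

Explore from 3.
Distance 1: reach 1, 2.
Distance 2: reach 6, 7, 8.
Distance 3: reach 5.
The search is exhausted without reaching 9; it lies in a different component.

No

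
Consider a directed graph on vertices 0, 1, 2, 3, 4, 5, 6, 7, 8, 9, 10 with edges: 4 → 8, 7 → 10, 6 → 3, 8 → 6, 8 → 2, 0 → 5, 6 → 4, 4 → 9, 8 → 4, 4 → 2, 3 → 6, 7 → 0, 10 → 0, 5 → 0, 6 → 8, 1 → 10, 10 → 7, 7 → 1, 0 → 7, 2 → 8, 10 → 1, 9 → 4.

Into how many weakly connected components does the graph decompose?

2

From 0: component {0, 1, 5, 7, 10}.
From 2: component {2, 3, 4, 6, 8, 9}.
That's 2 components.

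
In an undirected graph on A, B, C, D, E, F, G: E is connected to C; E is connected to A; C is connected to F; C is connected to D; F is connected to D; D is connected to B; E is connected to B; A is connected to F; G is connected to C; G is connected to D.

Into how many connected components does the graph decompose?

1

From A: component {A, B, C, D, E, F, G}.
That's 1 component.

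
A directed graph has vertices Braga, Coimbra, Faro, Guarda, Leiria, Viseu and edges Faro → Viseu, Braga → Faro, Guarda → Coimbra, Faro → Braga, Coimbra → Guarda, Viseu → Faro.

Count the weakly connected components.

From Braga: component {Braga, Faro, Viseu}.
From Coimbra: component {Coimbra, Guarda}.
From Leiria: component {Leiria}.
That's 3 components.

3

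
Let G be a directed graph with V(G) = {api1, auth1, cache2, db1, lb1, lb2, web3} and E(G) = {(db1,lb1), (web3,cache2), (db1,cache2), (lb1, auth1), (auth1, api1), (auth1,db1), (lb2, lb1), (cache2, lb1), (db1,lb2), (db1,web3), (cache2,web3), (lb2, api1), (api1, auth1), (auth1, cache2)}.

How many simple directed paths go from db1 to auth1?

db1→cache2→lb1→auth1
db1→lb1→auth1
db1→lb2→api1→auth1
db1→lb2→lb1→auth1
db1→web3→cache2→lb1→auth1

5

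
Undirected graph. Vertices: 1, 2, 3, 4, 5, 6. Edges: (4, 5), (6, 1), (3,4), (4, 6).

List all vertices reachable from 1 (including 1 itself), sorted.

1, 3, 4, 5, 6

Start at 1.
Its neighbours: 6.
Then their neighbours: 4.
Then next layer: 3, 5.
Nothing further is reachable.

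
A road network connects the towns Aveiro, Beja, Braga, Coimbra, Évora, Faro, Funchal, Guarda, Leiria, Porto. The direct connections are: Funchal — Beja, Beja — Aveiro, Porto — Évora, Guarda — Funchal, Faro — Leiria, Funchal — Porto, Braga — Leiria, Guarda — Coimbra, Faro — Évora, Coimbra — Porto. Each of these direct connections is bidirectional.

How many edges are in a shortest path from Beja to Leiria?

5

Distance 0: Beja.
Distance 1: Aveiro, Funchal.
Distance 2: Guarda, Porto.
Distance 3: Coimbra, Évora.
Distance 4: Faro.
Distance 5: Leiria — contains Leiria.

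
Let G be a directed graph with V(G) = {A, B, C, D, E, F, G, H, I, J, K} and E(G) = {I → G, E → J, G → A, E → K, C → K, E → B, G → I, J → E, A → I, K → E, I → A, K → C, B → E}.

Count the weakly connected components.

From A: component {A, G, I}.
From B: component {B, C, E, J, K}.
From D: component {D}.
From F: component {F}.
From H: component {H}.
That's 5 components.

5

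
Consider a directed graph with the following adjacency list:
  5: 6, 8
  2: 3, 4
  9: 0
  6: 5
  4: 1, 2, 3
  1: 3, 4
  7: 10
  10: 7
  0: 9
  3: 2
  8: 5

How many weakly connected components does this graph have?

From 0: component {0, 9}.
From 1: component {1, 2, 3, 4}.
From 5: component {5, 6, 8}.
From 7: component {7, 10}.
That's 4 components.

4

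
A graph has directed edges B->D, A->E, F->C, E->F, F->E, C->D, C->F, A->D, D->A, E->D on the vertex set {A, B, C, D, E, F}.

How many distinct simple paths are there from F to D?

F→C→D
F→E→D

2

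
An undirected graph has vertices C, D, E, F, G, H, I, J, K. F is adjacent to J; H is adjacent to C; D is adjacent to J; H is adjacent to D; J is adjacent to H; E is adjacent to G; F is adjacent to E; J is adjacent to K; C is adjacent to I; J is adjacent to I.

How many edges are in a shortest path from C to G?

Distance 0: C.
Distance 1: H, I.
Distance 2: D, J.
Distance 3: F, K.
Distance 4: E.
Distance 5: G — contains G.

5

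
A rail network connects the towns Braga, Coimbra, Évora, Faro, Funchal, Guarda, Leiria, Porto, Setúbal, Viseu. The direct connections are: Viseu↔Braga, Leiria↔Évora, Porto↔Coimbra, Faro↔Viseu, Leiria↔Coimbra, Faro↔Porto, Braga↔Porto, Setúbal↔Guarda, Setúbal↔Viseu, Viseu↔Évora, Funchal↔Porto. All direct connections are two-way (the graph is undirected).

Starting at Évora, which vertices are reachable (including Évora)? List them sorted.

Braga, Coimbra, Évora, Faro, Funchal, Guarda, Leiria, Porto, Setúbal, Viseu

Start at Évora.
Its neighbours: Leiria, Viseu.
Then their neighbours: Braga, Coimbra, Faro, Setúbal.
Then next layer: Guarda, Porto.
Then next layer: Funchal.
Every vertex is now reached.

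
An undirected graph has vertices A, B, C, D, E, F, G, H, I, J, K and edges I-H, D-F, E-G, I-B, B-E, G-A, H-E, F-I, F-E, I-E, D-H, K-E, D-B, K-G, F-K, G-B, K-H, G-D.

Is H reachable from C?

No

C has no edges, so nothing is reachable from it.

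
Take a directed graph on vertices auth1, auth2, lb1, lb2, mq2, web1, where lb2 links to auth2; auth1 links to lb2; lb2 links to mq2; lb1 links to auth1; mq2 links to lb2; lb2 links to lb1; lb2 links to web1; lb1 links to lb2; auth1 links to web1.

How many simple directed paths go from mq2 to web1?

2

mq2→lb2→lb1→auth1→web1
mq2→lb2→web1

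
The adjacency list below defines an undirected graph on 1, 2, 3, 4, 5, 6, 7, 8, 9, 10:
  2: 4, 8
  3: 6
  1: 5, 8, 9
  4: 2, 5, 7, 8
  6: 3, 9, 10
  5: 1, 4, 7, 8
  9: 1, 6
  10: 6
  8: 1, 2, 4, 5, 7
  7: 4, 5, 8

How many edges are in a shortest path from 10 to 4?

5

Distance 0: 10.
Distance 1: 6.
Distance 2: 3, 9.
Distance 3: 1.
Distance 4: 5, 8.
Distance 5: 2, 4, 7 — contains 4.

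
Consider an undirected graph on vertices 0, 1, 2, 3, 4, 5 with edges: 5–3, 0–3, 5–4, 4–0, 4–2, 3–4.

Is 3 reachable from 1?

1 has no edges, so nothing is reachable from it.

No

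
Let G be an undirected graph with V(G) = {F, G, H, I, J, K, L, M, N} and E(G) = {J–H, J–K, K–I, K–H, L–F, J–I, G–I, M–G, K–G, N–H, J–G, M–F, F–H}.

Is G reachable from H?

Yes

Explore from H.
Distance 1: reach F, J, K, N.
Distance 2: reach G, I, L, M.
Found G.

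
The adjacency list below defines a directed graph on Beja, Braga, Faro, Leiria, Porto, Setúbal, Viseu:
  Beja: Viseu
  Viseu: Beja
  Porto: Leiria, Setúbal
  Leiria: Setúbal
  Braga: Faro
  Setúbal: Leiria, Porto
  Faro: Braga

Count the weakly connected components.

3

From Beja: component {Beja, Viseu}.
From Braga: component {Braga, Faro}.
From Leiria: component {Leiria, Porto, Setúbal}.
That's 3 components.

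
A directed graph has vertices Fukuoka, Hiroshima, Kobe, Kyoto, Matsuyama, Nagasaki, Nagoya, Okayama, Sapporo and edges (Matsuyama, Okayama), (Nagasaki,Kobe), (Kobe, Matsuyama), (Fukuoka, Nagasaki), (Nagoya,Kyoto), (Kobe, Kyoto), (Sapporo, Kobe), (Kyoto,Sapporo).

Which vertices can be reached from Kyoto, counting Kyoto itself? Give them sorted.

Kobe, Kyoto, Matsuyama, Okayama, Sapporo

Start at Kyoto.
Its neighbours: Sapporo.
Then their neighbours: Kobe.
Then next layer: Matsuyama.
Then next layer: Okayama.
Nothing further is reachable.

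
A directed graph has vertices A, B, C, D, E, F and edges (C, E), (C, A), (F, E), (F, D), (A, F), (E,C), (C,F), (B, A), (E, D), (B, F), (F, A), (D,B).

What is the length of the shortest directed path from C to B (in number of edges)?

Distance 0: C.
Distance 1: A, E, F.
Distance 2: D.
Distance 3: B — contains B.

3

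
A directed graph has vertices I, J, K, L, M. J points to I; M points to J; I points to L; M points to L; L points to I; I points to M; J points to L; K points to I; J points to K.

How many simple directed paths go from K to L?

3

K→I→L
K→I→M→J→L
K→I→M→L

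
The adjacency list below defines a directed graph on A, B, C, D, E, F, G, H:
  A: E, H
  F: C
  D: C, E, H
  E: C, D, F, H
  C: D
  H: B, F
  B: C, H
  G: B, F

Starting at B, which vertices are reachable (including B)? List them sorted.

B, C, D, E, F, H

Start at B.
Its neighbours: C, H.
Then their neighbours: D, F.
Then next layer: E.
Nothing further is reachable.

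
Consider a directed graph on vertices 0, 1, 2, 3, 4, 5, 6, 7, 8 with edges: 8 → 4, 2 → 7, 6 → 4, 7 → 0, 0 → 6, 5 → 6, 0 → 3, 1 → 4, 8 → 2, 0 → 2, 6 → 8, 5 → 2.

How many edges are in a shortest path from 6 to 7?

3

Distance 0: 6.
Distance 1: 4, 8.
Distance 2: 2.
Distance 3: 7 — contains 7.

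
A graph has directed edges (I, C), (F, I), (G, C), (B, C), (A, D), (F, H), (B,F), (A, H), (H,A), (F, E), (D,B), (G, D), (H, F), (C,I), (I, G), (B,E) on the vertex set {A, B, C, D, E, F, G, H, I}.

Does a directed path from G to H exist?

Explore from G.
Distance 1: reach C, D.
Distance 2: reach B, I.
Distance 3: reach E, F.
Distance 4: reach H.
Found H.

Yes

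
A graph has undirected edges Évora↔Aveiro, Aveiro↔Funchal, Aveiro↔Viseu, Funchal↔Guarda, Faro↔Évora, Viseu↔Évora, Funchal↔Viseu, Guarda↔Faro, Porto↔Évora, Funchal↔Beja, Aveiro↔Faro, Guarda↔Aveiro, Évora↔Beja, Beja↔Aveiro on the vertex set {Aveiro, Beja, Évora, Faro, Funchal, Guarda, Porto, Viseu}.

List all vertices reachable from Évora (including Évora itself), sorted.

Start at Évora.
Its neighbours: Aveiro, Beja, Faro, Porto, Viseu.
Then their neighbours: Funchal, Guarda.
Every vertex is now reached.

Aveiro, Beja, Évora, Faro, Funchal, Guarda, Porto, Viseu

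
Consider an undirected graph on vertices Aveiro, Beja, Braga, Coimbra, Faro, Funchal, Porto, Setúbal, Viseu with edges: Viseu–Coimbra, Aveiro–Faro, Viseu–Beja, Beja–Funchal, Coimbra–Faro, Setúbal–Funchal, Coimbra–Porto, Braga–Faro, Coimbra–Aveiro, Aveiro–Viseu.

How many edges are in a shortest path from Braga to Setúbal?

6

Distance 0: Braga.
Distance 1: Faro.
Distance 2: Aveiro, Coimbra.
Distance 3: Porto, Viseu.
Distance 4: Beja.
Distance 5: Funchal.
Distance 6: Setúbal — contains Setúbal.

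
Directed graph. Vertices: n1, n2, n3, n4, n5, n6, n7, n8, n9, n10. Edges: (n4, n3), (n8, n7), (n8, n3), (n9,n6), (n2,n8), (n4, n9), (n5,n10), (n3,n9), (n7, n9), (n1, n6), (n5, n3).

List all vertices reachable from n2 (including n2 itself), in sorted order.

Start at n2.
Its neighbours: n8.
Then their neighbours: n3, n7.
Then next layer: n9.
Then next layer: n6.
Nothing further is reachable.

n2, n3, n6, n7, n8, n9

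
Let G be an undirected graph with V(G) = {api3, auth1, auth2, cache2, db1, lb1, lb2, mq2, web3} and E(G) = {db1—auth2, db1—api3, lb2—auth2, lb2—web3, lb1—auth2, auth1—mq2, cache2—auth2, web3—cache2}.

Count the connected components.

From api3: component {api3, auth2, cache2, db1, lb1, lb2, web3}.
From auth1: component {auth1, mq2}.
That's 2 components.

2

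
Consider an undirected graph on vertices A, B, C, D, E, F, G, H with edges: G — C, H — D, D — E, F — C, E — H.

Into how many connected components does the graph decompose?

4

From A: component {A}.
From B: component {B}.
From C: component {C, F, G}.
From D: component {D, E, H}.
That's 4 components.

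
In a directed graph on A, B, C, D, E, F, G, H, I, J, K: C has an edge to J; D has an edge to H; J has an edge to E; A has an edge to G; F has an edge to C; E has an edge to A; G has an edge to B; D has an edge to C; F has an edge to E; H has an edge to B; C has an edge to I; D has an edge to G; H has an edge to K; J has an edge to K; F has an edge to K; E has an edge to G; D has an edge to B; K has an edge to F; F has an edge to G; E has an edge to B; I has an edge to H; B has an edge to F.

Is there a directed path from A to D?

No

Explore from A.
Distance 1: reach G.
Distance 2: reach B.
Distance 3: reach F.
Distance 4: reach C, E, K.
Distance 5: reach I, J.
Distance 6: reach H.
The search from A is exhausted; no directed path reaches D.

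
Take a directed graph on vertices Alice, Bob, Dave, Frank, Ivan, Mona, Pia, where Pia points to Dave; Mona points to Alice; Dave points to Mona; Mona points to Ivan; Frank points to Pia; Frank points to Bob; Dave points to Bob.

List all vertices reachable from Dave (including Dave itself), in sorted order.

Start at Dave.
Its neighbours: Bob, Mona.
Then their neighbours: Alice, Ivan.
Nothing further is reachable.

Alice, Bob, Dave, Ivan, Mona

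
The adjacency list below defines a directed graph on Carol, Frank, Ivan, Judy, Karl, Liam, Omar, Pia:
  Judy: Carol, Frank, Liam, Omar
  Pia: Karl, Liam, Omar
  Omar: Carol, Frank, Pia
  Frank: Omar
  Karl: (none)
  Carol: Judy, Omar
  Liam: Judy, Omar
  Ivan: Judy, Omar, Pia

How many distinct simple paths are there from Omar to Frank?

Omar→Carol→Judy→Frank
Omar→Frank
Omar→Pia→Liam→Judy→Frank

3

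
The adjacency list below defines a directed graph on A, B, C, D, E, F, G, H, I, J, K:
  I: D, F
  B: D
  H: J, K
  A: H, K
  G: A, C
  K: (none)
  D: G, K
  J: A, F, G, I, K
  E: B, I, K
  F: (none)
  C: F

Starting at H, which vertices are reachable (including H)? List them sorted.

A, C, D, F, G, H, I, J, K

Start at H.
Its neighbours: J, K.
Then their neighbours: A, F, G, I.
Then next layer: C, D.
Nothing further is reachable.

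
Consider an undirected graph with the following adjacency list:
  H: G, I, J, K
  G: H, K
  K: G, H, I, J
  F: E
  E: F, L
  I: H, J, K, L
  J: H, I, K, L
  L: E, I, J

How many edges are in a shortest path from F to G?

Distance 0: F.
Distance 1: E.
Distance 2: L.
Distance 3: I, J.
Distance 4: H, K.
Distance 5: G — contains G.

5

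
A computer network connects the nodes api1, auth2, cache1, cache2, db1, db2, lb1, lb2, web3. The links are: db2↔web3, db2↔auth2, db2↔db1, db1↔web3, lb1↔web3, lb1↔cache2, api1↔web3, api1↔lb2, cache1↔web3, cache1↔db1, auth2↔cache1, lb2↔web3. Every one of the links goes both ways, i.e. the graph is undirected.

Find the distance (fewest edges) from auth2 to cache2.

Distance 0: auth2.
Distance 1: cache1, db2.
Distance 2: db1, web3.
Distance 3: api1, lb1, lb2.
Distance 4: cache2 — contains cache2.

4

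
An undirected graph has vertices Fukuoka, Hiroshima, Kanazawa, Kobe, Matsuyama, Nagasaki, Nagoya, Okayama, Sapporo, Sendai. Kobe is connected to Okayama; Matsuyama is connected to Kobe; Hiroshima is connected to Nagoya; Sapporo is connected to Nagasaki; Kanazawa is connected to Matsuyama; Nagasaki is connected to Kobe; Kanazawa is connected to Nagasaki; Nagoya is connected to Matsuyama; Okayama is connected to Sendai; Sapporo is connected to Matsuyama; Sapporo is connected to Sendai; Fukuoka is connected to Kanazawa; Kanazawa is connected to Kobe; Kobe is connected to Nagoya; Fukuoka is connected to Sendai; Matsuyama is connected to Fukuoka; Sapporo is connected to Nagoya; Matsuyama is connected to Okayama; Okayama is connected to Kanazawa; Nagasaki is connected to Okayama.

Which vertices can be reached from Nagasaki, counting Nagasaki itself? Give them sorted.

Fukuoka, Hiroshima, Kanazawa, Kobe, Matsuyama, Nagasaki, Nagoya, Okayama, Sapporo, Sendai

Start at Nagasaki.
Its neighbours: Kanazawa, Kobe, Okayama, Sapporo.
Then their neighbours: Fukuoka, Matsuyama, Nagoya, Sendai.
Then next layer: Hiroshima.
Every vertex is now reached.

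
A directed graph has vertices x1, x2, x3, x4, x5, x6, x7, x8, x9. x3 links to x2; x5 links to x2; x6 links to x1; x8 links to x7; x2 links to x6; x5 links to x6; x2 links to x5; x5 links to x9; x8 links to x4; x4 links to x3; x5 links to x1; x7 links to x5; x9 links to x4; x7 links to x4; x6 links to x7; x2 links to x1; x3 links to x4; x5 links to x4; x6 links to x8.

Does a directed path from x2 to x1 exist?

Explore from x2.
Distance 1: reach x1, x5, x6.
Found x1.

Yes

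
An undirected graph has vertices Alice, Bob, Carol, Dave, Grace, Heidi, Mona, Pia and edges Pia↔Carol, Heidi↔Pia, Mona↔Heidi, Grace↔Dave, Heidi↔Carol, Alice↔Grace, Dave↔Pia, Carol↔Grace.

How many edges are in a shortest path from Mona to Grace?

3

Distance 0: Mona.
Distance 1: Heidi.
Distance 2: Carol, Pia.
Distance 3: Dave, Grace — contains Grace.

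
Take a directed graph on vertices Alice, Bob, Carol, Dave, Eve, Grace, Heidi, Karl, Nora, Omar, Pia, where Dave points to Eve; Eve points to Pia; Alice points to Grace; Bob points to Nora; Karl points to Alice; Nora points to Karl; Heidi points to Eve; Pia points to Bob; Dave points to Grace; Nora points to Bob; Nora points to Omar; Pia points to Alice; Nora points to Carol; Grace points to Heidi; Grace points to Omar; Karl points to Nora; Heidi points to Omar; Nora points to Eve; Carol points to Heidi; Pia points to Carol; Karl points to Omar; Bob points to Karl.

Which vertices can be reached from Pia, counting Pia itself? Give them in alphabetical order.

Start at Pia.
Its neighbours: Alice, Bob, Carol.
Then their neighbours: Grace, Heidi, Karl, Nora.
Then next layer: Eve, Omar.
Nothing further is reachable.

Alice, Bob, Carol, Eve, Grace, Heidi, Karl, Nora, Omar, Pia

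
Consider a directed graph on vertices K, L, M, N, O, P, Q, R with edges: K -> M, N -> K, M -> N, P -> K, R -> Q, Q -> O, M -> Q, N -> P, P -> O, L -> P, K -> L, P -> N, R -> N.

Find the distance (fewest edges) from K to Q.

2

Distance 0: K.
Distance 1: L, M.
Distance 2: N, P, Q — contains Q.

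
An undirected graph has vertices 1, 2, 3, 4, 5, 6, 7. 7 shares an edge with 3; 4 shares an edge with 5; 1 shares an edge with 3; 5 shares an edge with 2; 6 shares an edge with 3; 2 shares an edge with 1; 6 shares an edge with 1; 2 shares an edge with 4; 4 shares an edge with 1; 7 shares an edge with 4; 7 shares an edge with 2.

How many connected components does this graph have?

From 1: component {1, 2, 3, 4, 5, 6, 7}.
That's 1 component.

1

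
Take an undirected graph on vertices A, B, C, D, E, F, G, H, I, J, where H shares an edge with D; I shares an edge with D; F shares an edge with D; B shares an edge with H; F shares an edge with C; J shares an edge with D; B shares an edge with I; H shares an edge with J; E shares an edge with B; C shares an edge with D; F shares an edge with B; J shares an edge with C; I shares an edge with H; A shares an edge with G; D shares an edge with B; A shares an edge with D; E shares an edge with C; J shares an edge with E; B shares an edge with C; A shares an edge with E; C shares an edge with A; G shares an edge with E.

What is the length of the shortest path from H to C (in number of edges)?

Distance 0: H.
Distance 1: B, D, I, J.
Distance 2: A, C, E, F — contains C.

2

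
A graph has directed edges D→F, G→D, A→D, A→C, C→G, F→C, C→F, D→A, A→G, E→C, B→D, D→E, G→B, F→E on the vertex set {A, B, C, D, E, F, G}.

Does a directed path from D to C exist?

Explore from D.
Distance 1: reach A, E, F.
Distance 2: reach C, G.
Found C.

Yes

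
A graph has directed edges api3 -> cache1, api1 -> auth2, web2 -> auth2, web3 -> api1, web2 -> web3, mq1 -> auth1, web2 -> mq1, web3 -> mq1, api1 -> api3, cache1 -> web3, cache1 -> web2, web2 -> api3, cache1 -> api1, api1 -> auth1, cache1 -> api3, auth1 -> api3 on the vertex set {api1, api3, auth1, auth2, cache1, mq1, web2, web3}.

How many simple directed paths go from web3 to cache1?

web3→api1→api3→cache1
web3→api1→auth1→api3→cache1
web3→mq1→auth1→api3→cache1

3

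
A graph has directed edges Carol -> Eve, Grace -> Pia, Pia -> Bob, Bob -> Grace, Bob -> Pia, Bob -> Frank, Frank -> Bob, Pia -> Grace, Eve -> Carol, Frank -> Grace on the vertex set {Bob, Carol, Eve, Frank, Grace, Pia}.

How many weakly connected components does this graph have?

From Bob: component {Bob, Frank, Grace, Pia}.
From Carol: component {Carol, Eve}.
That's 2 components.

2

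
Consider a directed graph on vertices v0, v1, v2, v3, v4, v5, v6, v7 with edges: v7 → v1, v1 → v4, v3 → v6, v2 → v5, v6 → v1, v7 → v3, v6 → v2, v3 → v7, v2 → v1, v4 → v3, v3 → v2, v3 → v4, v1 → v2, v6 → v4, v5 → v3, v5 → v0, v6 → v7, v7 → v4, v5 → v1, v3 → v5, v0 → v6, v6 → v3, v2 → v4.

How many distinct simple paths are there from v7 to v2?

v7→v1→v2
v7→v1→v4→v3→v2
v7→v1→v4→v3→v5→v0→v6→v2
v7→v1→v4→v3→v6→v2
v7→v3→v2
v7→v3→v5→v0→v6→v1→v2
v7→v3→v5→v0→v6→v2
v7→v3→v5→v1→v2
... and 8 more.

16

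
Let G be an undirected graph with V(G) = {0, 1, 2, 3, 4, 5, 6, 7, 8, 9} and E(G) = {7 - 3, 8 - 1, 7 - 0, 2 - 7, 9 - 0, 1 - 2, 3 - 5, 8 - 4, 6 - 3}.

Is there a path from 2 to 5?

Explore from 2.
Distance 1: reach 1, 7.
Distance 2: reach 0, 3, 8.
Distance 3: reach 4, 5, 6, 9.
Found 5.

Yes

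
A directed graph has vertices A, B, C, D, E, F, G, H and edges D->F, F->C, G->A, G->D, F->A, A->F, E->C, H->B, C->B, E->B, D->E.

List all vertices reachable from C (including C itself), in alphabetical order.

B, C

Start at C.
Its neighbours: B.
Nothing further is reachable.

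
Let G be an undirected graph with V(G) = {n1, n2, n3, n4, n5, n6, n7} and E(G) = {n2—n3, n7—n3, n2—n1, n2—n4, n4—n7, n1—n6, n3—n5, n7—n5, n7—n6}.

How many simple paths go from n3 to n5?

4

n3–n2–n1–n6–n7–n5
n3–n2–n4–n7–n5
n3–n5
n3–n7–n5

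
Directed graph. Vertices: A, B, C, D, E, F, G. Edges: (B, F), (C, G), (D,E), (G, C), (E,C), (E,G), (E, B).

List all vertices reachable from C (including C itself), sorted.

Start at C.
Its neighbours: G.
Nothing further is reachable.

C, G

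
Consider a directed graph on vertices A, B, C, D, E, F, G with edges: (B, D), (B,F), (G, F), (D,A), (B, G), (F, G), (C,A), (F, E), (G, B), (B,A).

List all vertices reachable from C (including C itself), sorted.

A, C

Start at C.
Its neighbours: A.
Nothing further is reachable.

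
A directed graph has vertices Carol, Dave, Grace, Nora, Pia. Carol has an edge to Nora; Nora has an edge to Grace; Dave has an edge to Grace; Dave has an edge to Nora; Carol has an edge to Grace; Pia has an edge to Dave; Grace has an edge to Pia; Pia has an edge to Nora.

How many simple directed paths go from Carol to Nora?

3

Carol→Grace→Pia→Dave→Nora
Carol→Grace→Pia→Nora
Carol→Nora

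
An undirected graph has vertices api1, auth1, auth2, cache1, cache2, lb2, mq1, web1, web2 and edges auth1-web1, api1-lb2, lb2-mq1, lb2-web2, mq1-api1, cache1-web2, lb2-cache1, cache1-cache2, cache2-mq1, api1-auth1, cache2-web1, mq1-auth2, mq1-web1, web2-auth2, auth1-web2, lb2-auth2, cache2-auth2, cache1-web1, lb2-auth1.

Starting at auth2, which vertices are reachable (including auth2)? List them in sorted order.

api1, auth1, auth2, cache1, cache2, lb2, mq1, web1, web2

Start at auth2.
Its neighbours: cache2, lb2, mq1, web2.
Then their neighbours: api1, auth1, cache1, web1.
Every vertex is now reached.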